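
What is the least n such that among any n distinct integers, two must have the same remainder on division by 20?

21

Use the pigeonhole principle on residue classes: two integers differ by a multiple of 20 exactly when they share a remainder mod 20.
There are 20 residue classes mod 20, so 20 integers can all lie in distinct classes.
One more integer must repeat a residue, giving a difference divisible by 20. So n = 20 + 1 = 21.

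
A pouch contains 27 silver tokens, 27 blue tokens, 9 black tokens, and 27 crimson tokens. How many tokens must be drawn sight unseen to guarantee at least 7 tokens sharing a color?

Treat the 4 colors as pigeonholes.
The worst case takes 6 tokens of each color without reaching 7 of any: 4 × 6 = 24.
The next token must bring some color to 7, so 24 + 1 = 25.

25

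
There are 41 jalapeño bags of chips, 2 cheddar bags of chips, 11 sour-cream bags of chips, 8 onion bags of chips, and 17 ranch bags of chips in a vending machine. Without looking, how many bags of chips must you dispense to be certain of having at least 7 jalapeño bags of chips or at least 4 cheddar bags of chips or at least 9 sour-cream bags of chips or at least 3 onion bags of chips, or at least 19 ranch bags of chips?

The worst case stops just short of every target: 6 jalapeño, all 2 cheddar, 8 sour-cream, 2 onion, all 17 ranch — 6 + 2 + 8 + 2 + 17 = 35 bags of chips.
One more bag of chips must push some flavor to its target, so 35 + 1 = 36.

36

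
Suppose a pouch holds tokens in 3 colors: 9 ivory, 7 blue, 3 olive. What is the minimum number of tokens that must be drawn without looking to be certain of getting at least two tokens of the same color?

The worst case takes 1 token of each color without reaching 2 of any: 3 × 1 = 3.
The next token must bring some color to 2, so 3 + 1 = 4.

4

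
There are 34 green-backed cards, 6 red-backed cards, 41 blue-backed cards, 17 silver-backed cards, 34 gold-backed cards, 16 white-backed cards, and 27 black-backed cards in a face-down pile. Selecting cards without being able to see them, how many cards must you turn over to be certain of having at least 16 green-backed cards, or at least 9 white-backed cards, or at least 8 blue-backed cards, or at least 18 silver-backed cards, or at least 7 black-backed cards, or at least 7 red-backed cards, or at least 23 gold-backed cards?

82

Each of the 7 back colors has its own threshold; avoid all of them simultaneously.
The worst case stops just short of every target: 15 green-backed, 6 red-backed, 7 blue-backed, 17 silver-backed, 22 gold-backed, 8 white-backed, 6 black-backed — 15 + 6 + 7 + 17 + 22 + 8 + 6 = 81 cards.
One more card must push some back color to its target, so 81 + 1 = 82.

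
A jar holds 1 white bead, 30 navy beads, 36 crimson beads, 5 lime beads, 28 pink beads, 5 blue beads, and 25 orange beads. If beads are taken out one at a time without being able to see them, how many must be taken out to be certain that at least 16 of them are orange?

121

The worst case draws every non-orange bead first: 1 + 30 + 36 + 5 + 28 + 5 = 105.
The next 16 draws are then forced to be orange, giving 105 + 16 = 121.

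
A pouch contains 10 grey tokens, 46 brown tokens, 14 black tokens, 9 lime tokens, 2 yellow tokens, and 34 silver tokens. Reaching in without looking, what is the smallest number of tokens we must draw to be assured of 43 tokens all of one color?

In the worst case we take at most 42 of each color, but all 10 grey, all 14 black, all 9 lime, all 2 yellow, and all 34 silver (fewer than 42), giving 10 + 42 + 14 + 9 + 2 + 34 = 111.
One more token then forces some color to 43, so 111 + 1 = 112.

112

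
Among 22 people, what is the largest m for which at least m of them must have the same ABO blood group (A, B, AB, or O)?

The 22 people fall into 4 ABO blood groups.
If each of the 4 ABO blood groups held at most 5, the total would be at most 4 × 5 = 20 < 22, a contradiction.
So at least one holds ⌈22/4⌉ = 6.

6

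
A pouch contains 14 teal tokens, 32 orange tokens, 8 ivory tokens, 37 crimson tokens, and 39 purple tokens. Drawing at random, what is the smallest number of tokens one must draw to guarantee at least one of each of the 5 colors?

123

The hardest color to obtain is ivory: we could draw every other token first — 130 − 8 = 122 tokens — without a single ivory one.
The next draw must be ivory, so 122 + 1 = 123.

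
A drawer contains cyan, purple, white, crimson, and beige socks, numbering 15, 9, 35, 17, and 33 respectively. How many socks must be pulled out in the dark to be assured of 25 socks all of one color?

Treat the 5 colors as pigeonholes.
In the worst case we take at most 24 of each color, but all 15 cyan, all 9 purple, and all 17 crimson (fewer than 24), giving 15 + 9 + 24 + 17 + 24 = 89.
One more sock then forces some color to 25, so 89 + 1 = 90.

90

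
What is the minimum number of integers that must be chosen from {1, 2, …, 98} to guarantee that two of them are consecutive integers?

Partition {1, …, 98} into 49 pairs: {1,2}, {3,4}, …, {97,98}.
Choosing 49 integers — say the 49 even numbers 2, 4, …, 98 — takes one from each pair and avoids the property.
Choosing 50 forces two into the same pair by pigeonhole, and those are consecutive. So 50.

50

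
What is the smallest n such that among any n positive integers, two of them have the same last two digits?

There are 100 possible two-digit endings acting as pigeonholes.
With 100 positive integers we could place one in each, avoiding any repeat.
One more forces some class to hold 2, so 100 + 1 = 101.

101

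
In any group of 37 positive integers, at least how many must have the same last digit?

4

The 37 positive integers fall into 10 possible last digits.
If each of the 10 possible last digits held at most 3, the total would be at most 10 × 3 = 30 < 37, a contradiction.
So at least one holds ⌈37/10⌉ = 4.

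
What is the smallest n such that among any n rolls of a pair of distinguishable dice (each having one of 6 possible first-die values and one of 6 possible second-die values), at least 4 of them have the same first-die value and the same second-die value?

There are 6 × 6 = 36 (first-die value, second-die value) combinations acting as pigeonholes.
With 36 × 3 = 108 rolls of a pair of distinguishable dice we could place exactly 3 in each, with no (first-die value, second-die value) pair reaching 4.
One more forces some (first-die value, second-die value) pair to hold 4, so 108 + 1 = 109.

109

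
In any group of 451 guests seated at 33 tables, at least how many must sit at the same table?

14

The 451 guests fall into 33 tables.
If each of the 33 tables held at most 13, the total would be at most 33 × 13 = 429 < 451, a contradiction.
So at least one holds ⌈451/33⌉ = 14.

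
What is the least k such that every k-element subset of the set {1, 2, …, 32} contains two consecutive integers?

17

Partition {1, …, 32} into 16 pairs: {1,2}, {3,4}, …, {31,32}.
Choosing 16 integers — say the 16 even numbers 2, 4, …, 32 — takes one from each pair and avoids the property.
Choosing 17 forces two into the same pair by pigeonhole, and those are consecutive. So 17.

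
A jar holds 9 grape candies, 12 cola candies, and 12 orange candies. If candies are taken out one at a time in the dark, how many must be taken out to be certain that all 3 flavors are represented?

25

The hardest flavor to obtain is grape: we could draw every other candy first — 33 − 9 = 24 candies — without a single grape one.
The next draw must be grape, so 24 + 1 = 25.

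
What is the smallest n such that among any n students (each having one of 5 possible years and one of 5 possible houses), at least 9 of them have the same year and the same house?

201

There are 5 × 5 = 25 (year, house) combinations acting as pigeonholes.
With 25 × 8 = 200 students we could place exactly 8 in each, with no (year, house) pair reaching 9.
One more forces some (year, house) pair to hold 9, so 200 + 1 = 201.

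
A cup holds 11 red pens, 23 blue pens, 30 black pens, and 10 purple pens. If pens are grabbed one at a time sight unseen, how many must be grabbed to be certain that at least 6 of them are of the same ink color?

The worst case takes 5 pens of each ink color without reaching 6 of any: 4 × 5 = 20.
The next pen must bring some ink color to 6, so 20 + 1 = 21.

21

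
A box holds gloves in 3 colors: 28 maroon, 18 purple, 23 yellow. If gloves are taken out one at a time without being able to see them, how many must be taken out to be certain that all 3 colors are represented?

52

The hardest color to obtain is purple: we could draw every other glove first — 69 − 18 = 51 gloves — without a single purple one.
The next draw must be purple, so 51 + 1 = 52.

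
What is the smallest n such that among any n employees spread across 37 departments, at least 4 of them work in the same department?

112

There are 37 departments acting as pigeonholes.
With 37 × 3 = 111 employees we could place exactly 3 in each, with no class reaching 4.
One more forces some class to hold 4, so 111 + 1 = 112.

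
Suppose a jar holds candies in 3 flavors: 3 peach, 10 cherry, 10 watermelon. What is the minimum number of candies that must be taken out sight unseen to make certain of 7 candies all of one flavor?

16

Treat the 3 flavors as pigeonholes.
In the worst case we take at most 6 of each flavor, but all 3 peach (fewer than 6), giving 3 + 6 + 6 = 15.
One more candy then forces some flavor to 7, so 15 + 1 = 16.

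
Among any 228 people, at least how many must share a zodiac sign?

19

There are 12 zodiac signs, which serve as the pigeonholes.
If each of the 12 zodiac signs held at most 18, the total would be at most 12 × 18 = 216 < 228, a contradiction.
So at least one holds ⌈228/12⌉ = 19.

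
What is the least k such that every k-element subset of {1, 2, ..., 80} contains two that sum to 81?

Partition {1, …, 80} into 40 pairs: {1,80}, {2,79}, …, {40,41}.
Choosing 40 integers — say the integers 1 through 40 — takes one from each pair and avoids the property.
Choosing 41 forces two into the same pair by pigeonhole, and those sum to 81. So 41.

41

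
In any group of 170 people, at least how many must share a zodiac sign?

15

There are 12 zodiac signs, which serve as the pigeonholes.
If each of the 12 zodiac signs held at most 14, the total would be at most 12 × 14 = 168 < 170, a contradiction.
So at least one holds ⌈170/12⌉ = 15.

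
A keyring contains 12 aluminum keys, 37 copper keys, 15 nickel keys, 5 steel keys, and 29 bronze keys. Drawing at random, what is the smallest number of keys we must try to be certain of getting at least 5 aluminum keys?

91

To avoid aluminum keys as long as possible, exhaust the other 4 types first.
The worst case draws every non-aluminum key first: 37 + 15 + 5 + 29 = 86.
The next 5 draws are then forced to be aluminum, giving 86 + 5 = 91.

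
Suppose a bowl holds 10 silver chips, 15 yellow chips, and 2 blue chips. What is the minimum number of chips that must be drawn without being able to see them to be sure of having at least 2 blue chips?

To avoid blue chips as long as possible, exhaust the other 2 colors first.
The worst case draws every non-blue chip first: 10 + 15 = 25.
The next 2 draws are then forced to be blue, giving 25 + 2 = 27.

27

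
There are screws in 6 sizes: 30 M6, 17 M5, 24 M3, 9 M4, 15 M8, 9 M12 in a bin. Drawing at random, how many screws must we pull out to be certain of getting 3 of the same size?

13

The worst case takes 2 screws of each size without reaching 3 of any: 6 × 2 = 12.
The next screw must bring some size to 3, so 12 + 1 = 13.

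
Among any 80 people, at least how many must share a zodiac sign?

The 80 people fall into 12 zodiac signs.
If each of the 12 zodiac signs held at most 6, the total would be at most 12 × 6 = 72 < 80, a contradiction.
So at least one holds ⌈80/12⌉ = 7.

7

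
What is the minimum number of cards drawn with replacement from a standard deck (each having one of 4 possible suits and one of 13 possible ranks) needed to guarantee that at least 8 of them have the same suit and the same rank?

There are 4 × 13 = 52 (suit, rank) combinations acting as pigeonholes.
With 52 × 7 = 364 cards drawn with replacement from a standard deck we could place exactly 7 in each, with no (suit, rank) pair reaching 8.
One more forces some (suit, rank) pair to hold 8, so 364 + 1 = 365.

365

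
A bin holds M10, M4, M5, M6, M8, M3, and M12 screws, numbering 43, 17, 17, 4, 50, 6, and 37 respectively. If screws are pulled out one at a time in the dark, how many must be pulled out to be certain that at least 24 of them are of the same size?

114

In the worst case we take at most 23 of each size, but all 17 M4, all 17 M5, all 4 M6, and all 6 M3 (fewer than 23), giving 23 + 17 + 17 + 4 + 23 + 6 + 23 = 113.
One more screw then forces some size to 24, so 113 + 1 = 114.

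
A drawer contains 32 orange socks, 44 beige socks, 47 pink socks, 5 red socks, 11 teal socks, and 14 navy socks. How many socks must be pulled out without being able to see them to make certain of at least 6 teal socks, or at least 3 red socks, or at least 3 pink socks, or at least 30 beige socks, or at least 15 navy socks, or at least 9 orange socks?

61

The worst case stops just short of every target: 8 orange, 29 beige, 2 pink, 2 red, 5 teal, 14 navy — 8 + 29 + 2 + 2 + 5 + 14 = 60 socks.
One more sock must push some color to its target, so 60 + 1 = 61.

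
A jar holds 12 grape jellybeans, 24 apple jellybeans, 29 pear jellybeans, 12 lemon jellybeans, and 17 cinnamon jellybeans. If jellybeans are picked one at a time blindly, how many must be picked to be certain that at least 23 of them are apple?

93

The worst case draws every non-apple jellybean first: 12 + 29 + 12 + 17 = 70.
The next 23 draws are then forced to be apple, giving 70 + 23 = 93.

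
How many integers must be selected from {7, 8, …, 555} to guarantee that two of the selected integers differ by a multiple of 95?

Group the integers by remainder mod 95; there are 95 residue classes, each nonempty in this range.
Choosing one from each class (95 integers) avoids any shared remainder.
One more choice must repeat a class, so two differ by a multiple of 95. Hence 95 + 1 = 96.

96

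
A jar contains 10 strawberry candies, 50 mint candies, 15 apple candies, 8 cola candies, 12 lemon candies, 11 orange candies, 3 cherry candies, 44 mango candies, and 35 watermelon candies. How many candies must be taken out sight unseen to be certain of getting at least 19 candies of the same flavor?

114

In the worst case we take at most 18 of each flavor, but all 10 strawberry, all 15 apple, all 8 cola, all 12 lemon, all 11 orange, and all 3 cherry (fewer than 18), giving 10 + 18 + 15 + 8 + 12 + 11 + 3 + 18 + 18 = 113.
One more candy then forces some flavor to 19, so 113 + 1 = 114.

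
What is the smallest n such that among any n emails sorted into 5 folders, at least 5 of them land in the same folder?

There are 5 folders acting as pigeonholes.
With 5 × 4 = 20 emails we could place exactly 4 in each, with no class reaching 5.
One more forces some class to hold 5, so 20 + 1 = 21.

21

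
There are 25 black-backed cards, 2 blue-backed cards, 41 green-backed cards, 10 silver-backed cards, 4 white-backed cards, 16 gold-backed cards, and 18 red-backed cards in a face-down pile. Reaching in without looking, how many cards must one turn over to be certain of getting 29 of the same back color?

In the worst case we take at most 28 of each back color, but all 25 black-backed, all 2 blue-backed, all 10 silver-backed, all 4 white-backed, all 16 gold-backed, and all 18 red-backed (fewer than 28), giving 25 + 2 + 28 + 10 + 4 + 16 + 18 = 103.
One more card then forces some back color to 29, so 103 + 1 = 104.

104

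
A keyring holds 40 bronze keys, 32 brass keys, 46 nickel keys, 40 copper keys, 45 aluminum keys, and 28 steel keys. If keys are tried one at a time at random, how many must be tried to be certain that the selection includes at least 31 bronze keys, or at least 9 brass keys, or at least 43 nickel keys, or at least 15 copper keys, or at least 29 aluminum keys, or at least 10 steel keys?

132

The worst case stops just short of every target: 30 bronze, 8 brass, 42 nickel, 14 copper, 28 aluminum, 9 steel — 30 + 8 + 42 + 14 + 28 + 9 = 131 keys.
One more key must push some type to its target, so 131 + 1 = 132.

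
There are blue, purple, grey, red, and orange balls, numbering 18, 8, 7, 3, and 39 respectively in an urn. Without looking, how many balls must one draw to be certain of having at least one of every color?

The hardest color to obtain is red: we could draw every other ball first — 75 − 3 = 72 balls — without a single red one.
The next draw must be red, so 72 + 1 = 73.

73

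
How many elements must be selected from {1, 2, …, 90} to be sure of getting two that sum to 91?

Partition {1, …, 90} into 45 pairs: {1,90}, {2,89}, …, {45,46}.
Choosing 45 integers — say the integers 1 through 45 — takes one from each pair and avoids the property.
Choosing 46 forces two into the same pair by pigeonhole, and those sum to 91. So 46.

46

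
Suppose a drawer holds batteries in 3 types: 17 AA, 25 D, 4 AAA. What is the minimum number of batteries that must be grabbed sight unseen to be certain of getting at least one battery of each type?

43

The hardest type to obtain is AAA: we could draw every other battery first — 46 − 4 = 42 batteries — without a single AAA one.
The next draw must be AAA, so 42 + 1 = 43.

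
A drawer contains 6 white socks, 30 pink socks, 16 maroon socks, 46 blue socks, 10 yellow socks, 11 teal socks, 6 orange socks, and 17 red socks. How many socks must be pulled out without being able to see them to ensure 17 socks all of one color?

98

In the worst case we take at most 16 of each color, but all 6 white, all 10 yellow, all 11 teal, and all 6 orange (fewer than 16), giving 6 + 16 + 16 + 16 + 10 + 11 + 6 + 16 = 97.
One more sock then forces some color to 17, so 97 + 1 = 98.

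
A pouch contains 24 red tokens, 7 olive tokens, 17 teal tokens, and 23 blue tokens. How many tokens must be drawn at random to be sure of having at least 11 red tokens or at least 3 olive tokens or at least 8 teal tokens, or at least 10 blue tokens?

29

The worst case stops just short of every target: 10 red, 2 olive, 7 teal, 9 blue — 10 + 2 + 7 + 9 = 28 tokens.
One more token must push some color to its target, so 28 + 1 = 29.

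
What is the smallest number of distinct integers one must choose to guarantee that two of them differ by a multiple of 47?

Two integers differ by a multiple of 47 exactly when they share a remainder mod 47.
There are 47 residue classes mod 47, so 47 integers can all lie in distinct classes.
One more integer must repeat a residue, giving a difference divisible by 47. So n = 47 + 1 = 48.

48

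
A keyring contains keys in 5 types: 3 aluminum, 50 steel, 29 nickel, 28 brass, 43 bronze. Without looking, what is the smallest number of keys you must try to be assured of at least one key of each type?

151

The hardest type to obtain is aluminum: we could draw every other key first — 153 − 3 = 150 keys — without a single aluminum one.
The next draw must be aluminum, so 150 + 1 = 151.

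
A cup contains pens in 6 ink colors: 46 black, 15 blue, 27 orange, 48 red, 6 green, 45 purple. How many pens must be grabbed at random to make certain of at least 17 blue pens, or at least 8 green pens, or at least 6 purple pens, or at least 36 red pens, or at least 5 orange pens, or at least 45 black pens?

110

Each of the 6 ink colors has its own threshold; avoid all of them simultaneously.
The worst case stops just short of every target: 44 black, all 15 blue, 4 orange, 35 red, all 6 green, 5 purple — 44 + 15 + 4 + 35 + 6 + 5 = 109 pens.
One more pen must push some ink color to its target, so 109 + 1 = 110.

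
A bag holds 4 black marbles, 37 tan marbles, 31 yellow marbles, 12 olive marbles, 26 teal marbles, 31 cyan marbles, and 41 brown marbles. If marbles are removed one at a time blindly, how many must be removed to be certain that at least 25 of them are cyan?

The worst case draws every non-cyan marble first: 4 + 37 + 31 + 12 + 26 + 41 = 151.
The next 25 draws are then forced to be cyan, giving 151 + 25 = 176.

176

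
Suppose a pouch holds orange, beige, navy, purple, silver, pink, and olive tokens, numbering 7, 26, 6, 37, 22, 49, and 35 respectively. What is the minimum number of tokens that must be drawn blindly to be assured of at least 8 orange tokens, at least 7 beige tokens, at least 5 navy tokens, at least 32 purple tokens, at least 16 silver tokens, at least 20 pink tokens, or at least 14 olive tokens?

96

The worst case stops just short of every target: 7 orange, 6 beige, 4 navy, 31 purple, 15 silver, 19 pink, 13 olive — 7 + 6 + 4 + 31 + 15 + 19 + 13 = 95 tokens.
One more token must push some color to its target, so 95 + 1 = 96.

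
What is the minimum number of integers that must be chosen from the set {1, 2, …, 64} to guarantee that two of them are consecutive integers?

Partition {1, …, 64} into 32 pairs: {1,2}, {3,4}, …, {63,64}.
Choosing 32 integers — say the 32 even numbers 2, 4, …, 64 — takes one from each pair and avoids the property.
Choosing 33 forces two into the same pair by pigeonhole, and those are consecutive. So 33.

33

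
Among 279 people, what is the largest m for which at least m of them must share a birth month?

The 279 people fall into 12 months of the year.
If each of the 12 months of the year held at most 23, the total would be at most 12 × 23 = 276 < 279, a contradiction.
So at least one holds ⌈279/12⌉ = 24.

24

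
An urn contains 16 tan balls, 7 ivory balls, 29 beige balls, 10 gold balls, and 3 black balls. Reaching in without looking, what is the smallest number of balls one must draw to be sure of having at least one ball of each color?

63

The hardest color to obtain is black: we could draw every other ball first — 65 − 3 = 62 balls — without a single black one.
The next draw must be black, so 62 + 1 = 63.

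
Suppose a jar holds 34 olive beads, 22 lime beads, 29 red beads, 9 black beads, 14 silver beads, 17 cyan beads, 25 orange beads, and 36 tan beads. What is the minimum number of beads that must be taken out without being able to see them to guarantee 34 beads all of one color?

In the worst case we take at most 33 of each color, but all 22 lime, all 29 red, all 9 black, all 14 silver, all 17 cyan, and all 25 orange (fewer than 33), giving 33 + 22 + 29 + 9 + 14 + 17 + 25 + 33 = 182.
One more bead then forces some color to 34, so 182 + 1 = 183.

183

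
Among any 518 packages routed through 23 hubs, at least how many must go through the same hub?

23

The 518 packages fall into 23 hubs.
If each of the 23 hubs held at most 22, the total would be at most 23 × 22 = 506 < 518, a contradiction.
So at least one holds ⌈518/23⌉ = 23.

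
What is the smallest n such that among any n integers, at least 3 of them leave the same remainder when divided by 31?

There are 31 residue classes modulo 31 acting as pigeonholes.
With 31 × 2 = 62 integers we could place exactly 2 in each, with no class reaching 3.
One more forces some class to hold 3, so 62 + 1 = 63.

63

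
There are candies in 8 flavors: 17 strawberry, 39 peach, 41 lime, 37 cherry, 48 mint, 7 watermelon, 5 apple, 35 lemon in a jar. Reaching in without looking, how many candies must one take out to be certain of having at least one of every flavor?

The hardest flavor to obtain is apple: we could draw every other candy first — 229 − 5 = 224 candies — without a single apple one.
The next draw must be apple, so 224 + 1 = 225.

225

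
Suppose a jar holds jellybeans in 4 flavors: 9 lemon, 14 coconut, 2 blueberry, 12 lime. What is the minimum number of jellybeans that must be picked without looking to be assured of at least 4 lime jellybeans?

29

To avoid lime jellybeans as long as possible, exhaust the other 3 flavors first.
The worst case draws every non-lime jellybean first: 9 + 14 + 2 = 25.
The next 4 draws are then forced to be lime, giving 25 + 4 = 29.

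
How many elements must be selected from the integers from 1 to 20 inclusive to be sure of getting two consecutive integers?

Partition {1, …, 20} into 10 pairs: {1,2}, {3,4}, …, {19,20}.
Choosing 10 integers — say the 10 even numbers 2, 4, …, 20 — takes one from each pair and avoids the property.
Choosing 11 forces two into the same pair by pigeonhole, and those are consecutive. So 11.

11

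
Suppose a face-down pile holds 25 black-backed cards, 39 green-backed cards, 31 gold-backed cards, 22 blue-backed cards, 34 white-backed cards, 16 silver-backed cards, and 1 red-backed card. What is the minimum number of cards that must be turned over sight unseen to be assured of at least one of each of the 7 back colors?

168

The hardest back color to obtain is red-backed: we could draw every other card first — 168 − 1 = 167 cards — without a single red-backed one.
The next draw must be red-backed, so 167 + 1 = 168.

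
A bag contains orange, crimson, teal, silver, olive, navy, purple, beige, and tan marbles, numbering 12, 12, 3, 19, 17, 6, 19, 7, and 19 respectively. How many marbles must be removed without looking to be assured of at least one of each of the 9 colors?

The hardest color to obtain is teal: we could draw every other marble first — 114 − 3 = 111 marbles — without a single teal one.
The next draw must be teal, so 111 + 1 = 112.

112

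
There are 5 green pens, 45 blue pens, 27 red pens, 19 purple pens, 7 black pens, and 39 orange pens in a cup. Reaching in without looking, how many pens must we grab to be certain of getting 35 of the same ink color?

In the worst case we take at most 34 of each ink color, but all 5 green, all 27 red, all 19 purple, and all 7 black (fewer than 34), giving 5 + 34 + 27 + 19 + 7 + 34 = 126.
One more pen then forces some ink color to 35, so 126 + 1 = 127.

127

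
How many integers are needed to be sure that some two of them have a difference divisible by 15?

16

Use the pigeonhole principle on residue classes: two integers differ by a multiple of 15 exactly when they share a remainder mod 15.
There are 15 residue classes mod 15, so 15 integers can all lie in distinct classes.
One more integer must repeat a residue, giving a difference divisible by 15. So n = 15 + 1 = 16.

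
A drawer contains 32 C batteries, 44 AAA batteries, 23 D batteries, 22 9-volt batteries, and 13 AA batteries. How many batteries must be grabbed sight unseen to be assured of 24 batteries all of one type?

In the worst case we take at most 23 of each type, but all 22 9-volt and all 13 AA (fewer than 23), giving 23 + 23 + 23 + 22 + 13 = 104.
One more battery then forces some type to 24, so 104 + 1 = 105.

105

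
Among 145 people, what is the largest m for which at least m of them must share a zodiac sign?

13

There are 12 zodiac signs, which serve as the pigeonholes.
If each of the 12 zodiac signs held at most 12, the total would be at most 12 × 12 = 144 < 145, a contradiction.
So at least one holds ⌈145/12⌉ = 13.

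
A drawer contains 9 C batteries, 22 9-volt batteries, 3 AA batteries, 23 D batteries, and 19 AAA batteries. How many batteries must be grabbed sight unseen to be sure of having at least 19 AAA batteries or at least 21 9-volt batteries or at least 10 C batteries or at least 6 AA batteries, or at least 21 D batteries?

71

The worst case stops just short of every target: 9 C, 20 9-volt, all 3 AA, 20 D, 18 AAA — 9 + 20 + 3 + 20 + 18 = 70 batteries.
One more battery must push some type to its target, so 70 + 1 = 71.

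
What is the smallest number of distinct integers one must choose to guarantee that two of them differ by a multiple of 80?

Use the pigeonhole principle on residue classes: two integers differ by a multiple of 80 exactly when they share a remainder mod 80.
There are 80 residue classes mod 80, so 80 integers can all lie in distinct classes.
One more integer must repeat a residue, giving a difference divisible by 80. So n = 80 + 1 = 81.

81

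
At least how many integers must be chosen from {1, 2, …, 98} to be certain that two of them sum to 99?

50

Partition {1, …, 98} into 49 pairs: {1,98}, {2,97}, …, {49,50}.
Choosing 49 integers — say the integers 1 through 49 — takes one from each pair and avoids the property.
Choosing 50 forces two into the same pair by pigeonhole, and those sum to 99. So 50.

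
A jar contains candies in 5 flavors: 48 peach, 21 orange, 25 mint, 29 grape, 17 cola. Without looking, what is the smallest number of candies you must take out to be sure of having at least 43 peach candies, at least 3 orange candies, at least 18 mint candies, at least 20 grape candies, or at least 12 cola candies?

The worst case stops just short of every target: 42 peach, 2 orange, 17 mint, 19 grape, 11 cola — 42 + 2 + 17 + 19 + 11 = 91 candies.
One more candy must push some flavor to its target, so 91 + 1 = 92.

92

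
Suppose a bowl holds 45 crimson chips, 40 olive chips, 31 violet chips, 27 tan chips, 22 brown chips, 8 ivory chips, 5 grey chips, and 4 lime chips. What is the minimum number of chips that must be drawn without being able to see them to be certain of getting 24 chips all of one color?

In the worst case we take at most 23 of each color, but all 22 brown, all 8 ivory, all 5 grey, and all 4 lime (fewer than 23), giving 23 + 23 + 23 + 23 + 22 + 8 + 5 + 4 = 131.
One more chip then forces some color to 24, so 131 + 1 = 132.

132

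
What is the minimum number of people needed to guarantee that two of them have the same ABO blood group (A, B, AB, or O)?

5

There are 4 ABO blood groups acting as pigeonholes.
With 4 people we could place one in each, avoiding any repeat.
One more forces some class to hold 2, so 4 + 1 = 5.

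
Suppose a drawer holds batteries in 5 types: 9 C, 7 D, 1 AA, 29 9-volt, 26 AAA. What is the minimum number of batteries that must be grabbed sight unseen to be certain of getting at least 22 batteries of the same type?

Treat the 5 types as pigeonholes.
In the worst case we take at most 21 of each type, but all 9 C, all 7 D, and all 1 AA (fewer than 21), giving 9 + 7 + 1 + 21 + 21 = 59.
One more battery then forces some type to 22, so 59 + 1 = 60.

60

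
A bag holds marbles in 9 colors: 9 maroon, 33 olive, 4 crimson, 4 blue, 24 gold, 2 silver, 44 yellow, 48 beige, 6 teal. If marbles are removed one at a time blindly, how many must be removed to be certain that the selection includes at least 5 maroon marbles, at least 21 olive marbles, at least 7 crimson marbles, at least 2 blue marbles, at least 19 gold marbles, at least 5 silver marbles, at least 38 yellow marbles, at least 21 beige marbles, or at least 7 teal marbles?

113

The worst case stops just short of every target: 4 maroon, 20 olive, all 4 crimson, 1 blue, 18 gold, all 2 silver, 37 yellow, 20 beige, 6 teal — 4 + 20 + 4 + 1 + 18 + 2 + 37 + 20 + 6 = 112 marbles.
One more marble must push some color to its target, so 112 + 1 = 113.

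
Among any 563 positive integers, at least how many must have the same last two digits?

6

There are 100 possible two-digit endings, which serve as the pigeonholes.
If each of the 100 possible two-digit endings held at most 5, the total would be at most 100 × 5 = 500 < 563, a contradiction.
So at least one holds ⌈563/100⌉ = 6.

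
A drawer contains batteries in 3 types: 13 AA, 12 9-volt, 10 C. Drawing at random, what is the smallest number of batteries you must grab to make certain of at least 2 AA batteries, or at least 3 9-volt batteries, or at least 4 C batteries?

Each of the 3 types has its own threshold; avoid all of them simultaneously.
The worst case stops just short of every target: 1 AA, 2 9-volt, 3 C — 1 + 2 + 3 = 6 batteries.
One more battery must push some type to its target, so 6 + 1 = 7.

7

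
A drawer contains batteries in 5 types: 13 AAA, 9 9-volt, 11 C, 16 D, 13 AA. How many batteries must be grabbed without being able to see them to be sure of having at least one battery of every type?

The hardest type to obtain is 9-volt: we could draw every other battery first — 62 − 9 = 53 batteries — without a single 9-volt one.
The next draw must be 9-volt, so 53 + 1 = 54.

54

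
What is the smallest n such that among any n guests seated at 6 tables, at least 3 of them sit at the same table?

13

There are 6 tables acting as pigeonholes.
With 6 × 2 = 12 guests we could place exactly 2 in each, with no class reaching 3.
One more forces some class to hold 3, so 12 + 1 = 13.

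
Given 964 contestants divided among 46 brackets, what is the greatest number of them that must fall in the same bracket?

The 964 contestants fall into 46 brackets.
If each of the 46 brackets held at most 20, the total would be at most 46 × 20 = 920 < 964, a contradiction.
So at least one holds ⌈964/46⌉ = 21.

21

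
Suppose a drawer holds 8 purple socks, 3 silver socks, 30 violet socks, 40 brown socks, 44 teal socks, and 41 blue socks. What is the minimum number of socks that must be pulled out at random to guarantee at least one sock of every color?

The hardest color to obtain is silver: we could draw every other sock first — 166 − 3 = 163 socks — without a single silver one.
The next draw must be silver, so 163 + 1 = 164.

164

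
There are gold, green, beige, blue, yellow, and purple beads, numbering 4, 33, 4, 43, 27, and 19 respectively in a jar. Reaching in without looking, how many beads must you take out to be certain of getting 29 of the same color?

In the worst case we take at most 28 of each color, but all 4 gold, all 4 beige, all 27 yellow, and all 19 purple (fewer than 28), giving 4 + 28 + 4 + 28 + 27 + 19 = 110.
One more bead then forces some color to 29, so 110 + 1 = 111.

111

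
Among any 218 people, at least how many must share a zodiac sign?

There are 12 zodiac signs, which serve as the pigeonholes.
If each of the 12 zodiac signs held at most 18, the total would be at most 12 × 18 = 216 < 218, a contradiction.
So at least one holds ⌈218/12⌉ = 19.

19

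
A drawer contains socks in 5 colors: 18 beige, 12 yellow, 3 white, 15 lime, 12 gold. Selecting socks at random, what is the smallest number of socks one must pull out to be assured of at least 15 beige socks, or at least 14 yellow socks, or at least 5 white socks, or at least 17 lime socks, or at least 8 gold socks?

Each of the 5 colors has its own threshold; avoid all of them simultaneously.
The worst case stops just short of every target: 14 beige, all 12 yellow, all 3 white, all 15 lime, 7 gold — 14 + 12 + 3 + 15 + 7 = 51 socks.
One more sock must push some color to its target, so 51 + 1 = 52.

52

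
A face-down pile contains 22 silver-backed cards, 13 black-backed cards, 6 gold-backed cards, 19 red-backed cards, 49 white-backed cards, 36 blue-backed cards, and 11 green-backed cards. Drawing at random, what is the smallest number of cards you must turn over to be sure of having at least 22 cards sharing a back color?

Treat the 7 back colors as pigeonholes.
In the worst case we take at most 21 of each back color, but all 13 black-backed, all 6 gold-backed, all 19 red-backed, and all 11 green-backed (fewer than 21), giving 21 + 13 + 6 + 19 + 21 + 21 + 11 = 112.
One more card then forces some back color to 22, so 112 + 1 = 113.

113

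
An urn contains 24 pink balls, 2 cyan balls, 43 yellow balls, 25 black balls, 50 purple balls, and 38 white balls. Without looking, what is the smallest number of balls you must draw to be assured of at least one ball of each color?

181

The hardest color to obtain is cyan: we could draw every other ball first — 182 − 2 = 180 balls — without a single cyan one.
The next draw must be cyan, so 180 + 1 = 181.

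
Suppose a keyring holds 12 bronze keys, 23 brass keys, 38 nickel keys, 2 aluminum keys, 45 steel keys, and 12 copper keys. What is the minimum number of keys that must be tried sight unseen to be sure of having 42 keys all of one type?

129

Treat the 6 types as pigeonholes.
In the worst case we take at most 41 of each type, but all 12 bronze, all 23 brass, all 38 nickel, all 2 aluminum, and all 12 copper (fewer than 41), giving 12 + 23 + 38 + 2 + 41 + 12 = 128.
One more key then forces some type to 42, so 128 + 1 = 129.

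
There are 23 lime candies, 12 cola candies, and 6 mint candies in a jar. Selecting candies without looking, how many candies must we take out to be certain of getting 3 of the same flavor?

7

Treat the 3 flavors as pigeonholes.
The worst case takes 2 candies of each flavor without reaching 3 of any: 3 × 2 = 6.
The next candy must bring some flavor to 3, so 6 + 1 = 7.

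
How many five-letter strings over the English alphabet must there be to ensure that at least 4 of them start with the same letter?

79

There are 26 possible first letters acting as pigeonholes.
With 26 × 3 = 78 five-letter strings over the English alphabet we could place exactly 3 in each, with no class reaching 4.
One more forces some class to hold 4, so 78 + 1 = 79.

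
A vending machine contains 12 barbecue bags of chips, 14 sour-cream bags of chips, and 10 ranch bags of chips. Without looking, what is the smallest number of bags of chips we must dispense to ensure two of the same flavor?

The worst case takes 1 bag of chips of each flavor without reaching 2 of any: 3 × 1 = 3.
The next bag of chips must bring some flavor to 2, so 3 + 1 = 4.

4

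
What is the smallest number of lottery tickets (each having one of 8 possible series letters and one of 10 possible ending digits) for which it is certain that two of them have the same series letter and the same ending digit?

81

There are 8 × 10 = 80 (series letter, ending digit) combinations acting as pigeonholes.
With 80 lottery tickets we could place one in each, avoiding any repeat.
One more forces some (series letter, ending digit) pair to hold 2, so 80 + 1 = 81.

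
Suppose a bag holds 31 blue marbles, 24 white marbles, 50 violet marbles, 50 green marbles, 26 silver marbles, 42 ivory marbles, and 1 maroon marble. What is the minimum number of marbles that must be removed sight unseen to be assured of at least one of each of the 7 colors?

The hardest color to obtain is maroon: we could draw every other marble first — 224 − 1 = 223 marbles — without a single maroon one.
The next draw must be maroon, so 223 + 1 = 224.

224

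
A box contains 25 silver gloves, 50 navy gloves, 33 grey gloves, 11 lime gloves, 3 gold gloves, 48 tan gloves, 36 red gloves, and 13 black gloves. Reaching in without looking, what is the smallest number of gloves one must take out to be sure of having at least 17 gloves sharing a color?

Treat the 8 colors as pigeonholes.
In the worst case we take at most 16 of each color, but all 11 lime, all 3 gold, and all 13 black (fewer than 16), giving 16 + 16 + 16 + 11 + 3 + 16 + 16 + 13 = 107.
One more glove then forces some color to 17, so 107 + 1 = 108.

108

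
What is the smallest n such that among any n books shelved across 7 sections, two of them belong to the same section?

8

There are 7 sections acting as pigeonholes.
With 7 books we could place one in each, avoiding any repeat.
One more forces some class to hold 2, so 7 + 1 = 8.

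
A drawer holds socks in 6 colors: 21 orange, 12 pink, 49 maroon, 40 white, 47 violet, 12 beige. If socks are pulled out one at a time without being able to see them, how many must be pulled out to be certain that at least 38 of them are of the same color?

In the worst case we take at most 37 of each color, but all 21 orange, all 12 pink, and all 12 beige (fewer than 37), giving 21 + 12 + 37 + 37 + 37 + 12 = 156.
One more sock then forces some color to 38, so 156 + 1 = 157.

157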